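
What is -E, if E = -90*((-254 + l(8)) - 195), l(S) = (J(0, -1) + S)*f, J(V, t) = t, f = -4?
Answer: -42930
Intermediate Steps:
l(S) = 4 - 4*S (l(S) = (-1 + S)*(-4) = 4 - 4*S)
E = 42930 (E = -90*((-254 + (4 - 4*8)) - 195) = -90*((-254 + (4 - 32)) - 195) = -90*((-254 - 28) - 195) = -90*(-282 - 195) = -90*(-477) = 42930)
-E = -1*42930 = -42930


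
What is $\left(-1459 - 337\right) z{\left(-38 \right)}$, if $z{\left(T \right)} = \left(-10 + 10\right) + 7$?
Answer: $-12572$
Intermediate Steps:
$z{\left(T \right)} = 7$ ($z{\left(T \right)} = 0 + 7 = 7$)
$\left(-1459 - 337\right) z{\left(-38 \right)} = \left(-1459 - 337\right) 7 = \left(-1796\right) 7 = -12572$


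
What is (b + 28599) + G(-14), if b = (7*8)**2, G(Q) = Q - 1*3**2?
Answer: 31712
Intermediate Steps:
G(Q) = -9 + Q (G(Q) = Q - 1*9 = Q - 9 = -9 + Q)
b = 3136 (b = 56**2 = 3136)
(b + 28599) + G(-14) = (3136 + 28599) + (-9 - 14) = 31735 - 23 = 31712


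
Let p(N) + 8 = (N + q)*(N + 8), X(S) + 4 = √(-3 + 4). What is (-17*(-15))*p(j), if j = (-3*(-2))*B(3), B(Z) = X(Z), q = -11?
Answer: 71910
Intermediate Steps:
X(S) = -3 (X(S) = -4 + √(-3 + 4) = -4 + √1 = -4 + 1 = -3)
B(Z) = -3
j = -18 (j = -3*(-2)*(-3) = 6*(-3) = -18)
p(N) = -8 + (-11 + N)*(8 + N) (p(N) = -8 + (N - 11)*(N + 8) = -8 + (-11 + N)*(8 + N))
(-17*(-15))*p(j) = (-17*(-15))*(-96 + (-18)² - 3*(-18)) = 255*(-96 + 324 + 54) = 255*282 = 71910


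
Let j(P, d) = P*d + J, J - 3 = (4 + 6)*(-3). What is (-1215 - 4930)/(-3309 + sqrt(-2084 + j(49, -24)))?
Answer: 20333805/10952768 + 6145*I*sqrt(3287)/10952768 ≈ 1.8565 + 0.032166*I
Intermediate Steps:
J = -27 (J = 3 + (4 + 6)*(-3) = 3 + 10*(-3) = 3 - 30 = -27)
j(P, d) = -27 + P*d (j(P, d) = P*d - 27 = -27 + P*d)
(-1215 - 4930)/(-3309 + sqrt(-2084 + j(49, -24))) = (-1215 - 4930)/(-3309 + sqrt(-2084 + (-27 + 49*(-24)))) = -6145/(-3309 + sqrt(-2084 + (-27 - 1176))) = -6145/(-3309 + sqrt(-2084 - 1203)) = -6145/(-3309 + sqrt(-3287)) = -6145/(-3309 + I*sqrt(3287))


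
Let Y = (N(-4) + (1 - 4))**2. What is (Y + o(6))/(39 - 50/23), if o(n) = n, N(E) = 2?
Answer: 23/121 ≈ 0.19008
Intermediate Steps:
Y = 1 (Y = (2 + (1 - 4))**2 = (2 - 3)**2 = (-1)**2 = 1)
(Y + o(6))/(39 - 50/23) = (1 + 6)/(39 - 50/23) = 7/(39 - 50*1/23) = 7/(39 - 50/23) = 7/(847/23) = (23/847)*7 = 23/121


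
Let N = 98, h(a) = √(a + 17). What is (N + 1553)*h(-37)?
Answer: 3302*I*√5 ≈ 7383.5*I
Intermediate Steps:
h(a) = √(17 + a)
(N + 1553)*h(-37) = (98 + 1553)*√(17 - 37) = 1651*√(-20) = 1651*(2*I*√5) = 3302*I*√5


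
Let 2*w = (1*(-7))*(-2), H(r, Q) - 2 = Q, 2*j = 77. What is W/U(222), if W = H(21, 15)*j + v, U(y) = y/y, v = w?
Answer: 1323/2 ≈ 661.50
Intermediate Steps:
j = 77/2 (j = (½)*77 = 77/2 ≈ 38.500)
H(r, Q) = 2 + Q
w = 7 (w = ((1*(-7))*(-2))/2 = (-7*(-2))/2 = (½)*14 = 7)
v = 7
U(y) = 1
W = 1323/2 (W = (2 + 15)*(77/2) + 7 = 17*(77/2) + 7 = 1309/2 + 7 = 1323/2 ≈ 661.50)
W/U(222) = (1323/2)/1 = (1323/2)*1 = 1323/2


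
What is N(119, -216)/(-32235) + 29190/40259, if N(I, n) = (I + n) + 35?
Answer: 943435708/1297748865 ≈ 0.72698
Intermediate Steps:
N(I, n) = 35 + I + n
N(119, -216)/(-32235) + 29190/40259 = (35 + 119 - 216)/(-32235) + 29190/40259 = -62*(-1/32235) + 29190*(1/40259) = 62/32235 + 29190/40259 = 943435708/1297748865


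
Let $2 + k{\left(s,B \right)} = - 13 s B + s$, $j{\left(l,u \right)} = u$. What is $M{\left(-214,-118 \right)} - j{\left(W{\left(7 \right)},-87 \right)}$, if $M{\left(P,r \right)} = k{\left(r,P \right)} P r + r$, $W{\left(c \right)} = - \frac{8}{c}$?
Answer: $-8292655823$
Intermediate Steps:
$k{\left(s,B \right)} = -2 + s - 13 B s$ ($k{\left(s,B \right)} = -2 + \left(- 13 s B + s\right) = -2 - \left(- s + 13 B s\right) = -2 + s - 13 B s$)
$M{\left(P,r \right)} = r + P r \left(-2 + r - 13 P r\right)$ ($M{\left(P,r \right)} = \left(-2 + r - 13 P r\right) P r + r = P \left(-2 + r - 13 P r\right) r + r = P r \left(-2 + r - 13 P r\right) + r = r + P r \left(-2 + r - 13 P r\right)$)
$M{\left(-214,-118 \right)} - j{\left(W{\left(7 \right)},-87 \right)} = \left(-1\right) \left(-118\right) \left(-1 - 214 \left(2 - -118 + 13 \left(-214\right) \left(-118\right)\right)\right) - -87 = \left(-1\right) \left(-118\right) \left(-1 - 214 \left(2 + 118 + 328276\right)\right) + 87 = \left(-1\right) \left(-118\right) \left(-1 - 70276744\right) + 87 = \left(-1\right) \left(-118\right) \left(-70276745\right) + 87 = -8292655910 + 87 = -8292655823$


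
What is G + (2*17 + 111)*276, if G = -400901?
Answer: -360881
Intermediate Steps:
G + (2*17 + 111)*276 = -400901 + (2*17 + 111)*276 = -400901 + (34 + 111)*276 = -400901 + 145*276 = -400901 + 40020 = -360881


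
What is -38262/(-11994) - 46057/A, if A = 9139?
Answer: -33788540/18268861 ≈ -1.8495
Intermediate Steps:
-38262/(-11994) - 46057/A = -38262/(-11994) - 46057/9139 = -38262*(-1/11994) - 46057*1/9139 = 6377/1999 - 46057/9139 = -33788540/18268861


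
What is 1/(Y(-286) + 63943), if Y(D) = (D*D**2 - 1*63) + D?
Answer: -1/23330062 ≈ -4.2863e-8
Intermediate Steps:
Y(D) = -63 + D + D**3 (Y(D) = (D**3 - 63) + D = (-63 + D**3) + D = -63 + D + D**3)
1/(Y(-286) + 63943) = 1/((-63 - 286 + (-286)**3) + 63943) = 1/((-63 - 286 - 23393656) + 63943) = 1/(-23394005 + 63943) = 1/(-23330062) = -1/23330062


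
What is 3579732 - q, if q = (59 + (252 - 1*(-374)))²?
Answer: 3110507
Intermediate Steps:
q = 469225 (q = (59 + (252 + 374))² = (59 + 626)² = 685² = 469225)
3579732 - q = 3579732 - 1*469225 = 3579732 - 469225 = 3110507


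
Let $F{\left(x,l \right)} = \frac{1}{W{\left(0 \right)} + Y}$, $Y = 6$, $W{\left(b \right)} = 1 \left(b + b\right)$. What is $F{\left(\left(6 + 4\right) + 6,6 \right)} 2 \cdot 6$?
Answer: $2$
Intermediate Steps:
$W{\left(b \right)} = 2 b$ ($W{\left(b \right)} = 1 \cdot 2 b = 2 b$)
$F{\left(x,l \right)} = \frac{1}{6}$ ($F{\left(x,l \right)} = \frac{1}{2 \cdot 0 + 6} = \frac{1}{0 + 6} = \frac{1}{6}$)
$F{\left(\left(6 + 4\right) + 6,6 \right)} 2 \cdot 6 = \frac{2 \cdot 6}{6} = \frac{1}{6} \cdot 12 = 2$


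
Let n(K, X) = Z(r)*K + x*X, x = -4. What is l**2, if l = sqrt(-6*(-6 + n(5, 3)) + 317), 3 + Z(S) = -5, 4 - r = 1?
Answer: 665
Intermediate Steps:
r = 3 (r = 4 - 1*1 = 4 - 1 = 3)
Z(S) = -8 (Z(S) = -3 - 5 = -8)
n(K, X) = -8*K - 4*X
l = sqrt(665) (l = sqrt(-6*(-6 + (-8*5 - 4*3)) + 317) = sqrt(-6*(-6 + (-40 - 12)) + 317) = sqrt(-6*(-6 - 52) + 317) = sqrt(-6*(-58) + 317) = sqrt(348 + 317) = sqrt(665) ≈ 25.788)
l**2 = (sqrt(665))**2 = 665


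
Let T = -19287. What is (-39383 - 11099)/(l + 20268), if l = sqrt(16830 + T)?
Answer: -113685464/45643809 + 50482*I*sqrt(273)/136931427 ≈ -2.4907 + 0.0060914*I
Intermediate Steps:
l = 3*I*sqrt(273) (l = sqrt(16830 - 19287) = sqrt(-2457) = 3*I*sqrt(273) ≈ 49.568*I)
(-39383 - 11099)/(l + 20268) = (-39383 - 11099)/(3*I*sqrt(273) + 20268) = -50482/(20268 + 3*I*sqrt(273))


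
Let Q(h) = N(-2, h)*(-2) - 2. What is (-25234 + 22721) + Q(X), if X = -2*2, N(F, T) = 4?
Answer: -2523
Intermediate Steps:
X = -4
Q(h) = -10 (Q(h) = 4*(-2) - 2 = -8 - 2 = -10)
(-25234 + 22721) + Q(X) = (-25234 + 22721) - 10 = -2513 - 10 = -2523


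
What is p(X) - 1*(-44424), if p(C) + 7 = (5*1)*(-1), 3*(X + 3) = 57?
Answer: 44412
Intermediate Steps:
X = 16 (X = -3 + (⅓)*57 = -3 + 19 = 16)
p(C) = -12 (p(C) = -7 + (5*1)*(-1) = -7 + 5*(-1) = -7 - 5 = -12)
p(X) - 1*(-44424) = -12 - 1*(-44424) = -12 + 44424 = 44412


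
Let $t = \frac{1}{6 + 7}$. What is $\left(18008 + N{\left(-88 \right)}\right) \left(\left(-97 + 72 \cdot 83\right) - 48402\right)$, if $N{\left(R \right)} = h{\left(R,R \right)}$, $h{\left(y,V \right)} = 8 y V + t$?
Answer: $-3400142351$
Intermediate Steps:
$t = \frac{1}{13} \approx 0.076923$
$h{\left(y,V \right)} = \frac{1}{13} + 8 V y$ ($h{\left(y,V \right)} = 8 y V + \frac{1}{13} = 8 V y + \frac{1}{13} = \frac{1}{13} + 8 V y$)
$N{\left(R \right)} = \frac{1}{13} + 8 R^{2}$ ($N{\left(R \right)} = \frac{1}{13} + 8 R R = \frac{1}{13} + 8 R^{2}$)
$\left(18008 + N{\left(-88 \right)}\right) \left(\left(-97 + 72 \cdot 83\right) - 48402\right) = \left(18008 + \left(\frac{1}{13} + 8 \left(-88\right)^{2}\right)\right) \left(\left(-97 + 72 \cdot 83\right) - 48402\right) = \left(18008 + \left(\frac{1}{13} + 8 \cdot 7744\right)\right) \left(\left(-97 + 5976\right) - 48402\right) = \left(18008 + \left(\frac{1}{13} + 61952\right)\right) \left(5879 - 48402\right) = \left(18008 + \frac{805377}{13}\right) \left(-42523\right) = \frac{1039481}{13} \left(-42523\right) = -3400142351$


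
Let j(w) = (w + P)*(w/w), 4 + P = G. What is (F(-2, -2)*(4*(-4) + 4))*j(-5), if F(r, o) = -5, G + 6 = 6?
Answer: -540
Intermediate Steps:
G = 0 (G = -6 + 6 = 0)
P = -4 (P = -4 + 0 = -4)
j(w) = -4 + w (j(w) = (w - 4)*(w/w) = (-4 + w)*1 = -4 + w)
(F(-2, -2)*(4*(-4) + 4))*j(-5) = (-5*(4*(-4) + 4))*(-4 - 5) = -5*(-16 + 4)*(-9) = -5*(-12)*(-9) = 60*(-9) = -540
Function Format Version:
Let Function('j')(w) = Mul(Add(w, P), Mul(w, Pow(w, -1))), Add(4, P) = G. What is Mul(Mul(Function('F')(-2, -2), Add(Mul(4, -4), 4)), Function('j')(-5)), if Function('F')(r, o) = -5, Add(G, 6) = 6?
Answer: -540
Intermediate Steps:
G = 0 (G = Add(-6, 6) = 0)
P = -4 (P = Add(-4, 0) = -4)
Function('j')(w) = Add(-4, w) (Function('j')(w) = Mul(Add(w, -4), Mul(w, Pow(w, -1))) = Mul(Add(-4, w), 1) = Add(-4, w))
Mul(Mul(Function('F')(-2, -2), Add(Mul(4, -4), 4)), Function('j')(-5)) = Mul(Mul(-5, Add(Mul(4, -4), 4)), Add(-4, -5)) = Mul(Mul(-5, Add(-16, 4)), -9) = Mul(Mul(-5, -12), -9) = Mul(60, -9) = -540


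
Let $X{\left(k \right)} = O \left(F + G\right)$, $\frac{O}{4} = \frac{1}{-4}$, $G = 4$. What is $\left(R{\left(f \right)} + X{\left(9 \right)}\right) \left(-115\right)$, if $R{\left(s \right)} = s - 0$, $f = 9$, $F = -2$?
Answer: $-805$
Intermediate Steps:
$O = -1$ ($O = \frac{4}{-4} = 4 \left(- \frac{1}{4}\right) = -1$)
$R{\left(s \right)} = s$ ($R{\left(s \right)} = s + 0 = s$)
$X{\left(k \right)} = -2$ ($X{\left(k \right)} = - (-2 + 4) = \left(-1\right) 2 = -2$)
$\left(R{\left(f \right)} + X{\left(9 \right)}\right) \left(-115\right) = \left(9 - 2\right) \left(-115\right) = 7 \left(-115\right) = -805$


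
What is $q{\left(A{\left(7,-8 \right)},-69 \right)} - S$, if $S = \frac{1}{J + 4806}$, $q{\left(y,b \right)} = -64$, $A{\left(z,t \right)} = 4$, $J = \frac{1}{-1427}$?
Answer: $- \frac{438923731}{6858161} \approx -64.0$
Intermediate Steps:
$J = - \frac{1}{1427} \approx -0.00070077$
$S = \frac{1427}{6858161}$ ($S = \frac{1}{- \frac{1}{1427} + 4806} = \frac{1}{\frac{6858161}{1427}} = \frac{1427}{6858161} \approx 0.00020807$)
$q{\left(A{\left(7,-8 \right)},-69 \right)} - S = -64 - \frac{1427}{6858161} = - \frac{438923731}{6858161}$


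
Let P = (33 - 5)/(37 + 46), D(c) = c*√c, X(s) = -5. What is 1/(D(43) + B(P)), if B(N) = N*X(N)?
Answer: 11620/547704123 + 296227*√43/547704123 ≈ 0.0035678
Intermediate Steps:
D(c) = c^(3/2)
P = 28/83 ≈ 0.33735
B(N) = -5*N (B(N) = N*(-5) = -5*N)
1/(D(43) + B(P)) = 1/(43^(3/2) - 5*28/83) = 1/(43*√43 - 140/83) = 1/(-140/83 + 43*√43)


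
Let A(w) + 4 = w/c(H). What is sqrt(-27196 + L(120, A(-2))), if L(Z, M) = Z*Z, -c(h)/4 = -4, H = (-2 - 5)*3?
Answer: 2*I*sqrt(3199) ≈ 113.12*I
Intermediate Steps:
H = -21 (H = -7*3 = -21)
c(h) = 16 (c(h) = -4*(-4) = 16)
A(w) = -4 + w/16
L(Z, M) = Z**2
sqrt(-27196 + L(120, A(-2))) = sqrt(-27196 + 120**2) = sqrt(-27196 + 14400) = sqrt(-12796) = 2*I*sqrt(3199)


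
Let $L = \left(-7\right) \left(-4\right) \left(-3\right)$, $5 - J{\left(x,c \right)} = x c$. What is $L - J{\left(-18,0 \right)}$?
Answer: $-89$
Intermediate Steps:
$J{\left(x,c \right)} = 5 - c x$ ($J{\left(x,c \right)} = 5 - x c = 5 - c x$)
$L = -84$ ($L = 28 \left(-3\right) = -84$)
$L - J{\left(-18,0 \right)} = -84 - \left(5 - 0 \left(-18\right)\right) = -84 - \left(5 + 0\right) = -84 - 5 = -89$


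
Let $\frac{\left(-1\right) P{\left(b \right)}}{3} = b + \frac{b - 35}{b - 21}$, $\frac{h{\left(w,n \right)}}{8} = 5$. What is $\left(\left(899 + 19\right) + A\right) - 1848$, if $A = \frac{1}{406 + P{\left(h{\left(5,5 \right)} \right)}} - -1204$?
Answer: $\frac{1484825}{5419} \approx 274.0$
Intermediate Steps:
$h{\left(w,n \right)} = 40$ ($h{\left(w,n \right)} = 8 \cdot 5 = 40$)
$P{\left(b \right)} = - 3 b - \frac{3 \left(-35 + b\right)}{-21 + b}$ ($P{\left(b \right)} = - 3 \left(b + \frac{b - 35}{b - 21}\right) = - 3 \left(b + \frac{-35 + b}{-21 + b}\right) = - 3 b - \frac{3 \left(-35 + b\right)}{-21 + b}$)
$A = \frac{6524495}{5419}$ ($A = \frac{1}{406 + \frac{3 \left(35 - 40^{2} + 20 \cdot 40\right)}{-21 + 40}} - -1204 = \frac{1}{406 + \frac{3 \left(35 - 1600 + 800\right)}{19}} + 1204 = \frac{1}{406 + 3 \cdot \frac{1}{19} \left(35 - 1600 + 800\right)} + 1204 = \frac{1}{406 + 3 \cdot \frac{1}{19} \left(-765\right)} + 1204 = \frac{1}{406 - \frac{2295}{19}} + 1204 = \frac{1}{\frac{5419}{19}} + 1204 = \frac{19}{5419} + 1204 = \frac{6524495}{5419} \approx 1204.0$)
$\left(\left(899 + 19\right) + A\right) - 1848 = \left(\left(899 + 19\right) + \frac{6524495}{5419}\right) - 1848 = \left(918 + \frac{6524495}{5419}\right) - 1848 = \frac{11499137}{5419} - 1848 = \frac{1484825}{5419}$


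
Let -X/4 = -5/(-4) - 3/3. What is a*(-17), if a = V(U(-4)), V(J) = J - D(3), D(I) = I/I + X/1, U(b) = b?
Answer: 68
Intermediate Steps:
X = -1 (X = -4*(-5/(-4) - 3/3) = -4*(-5*(-¼) - 3*⅓) = -4*(5/4 - 1) = -4*¼ = -1)
D(I) = 0 (D(I) = I/I - 1/1 = 1 - 1*1 = 1 - 1 = 0)
V(J) = J (V(J) = J - 1*0 = J + 0 = J)
a = -4
a*(-17) = -4*(-17) = 68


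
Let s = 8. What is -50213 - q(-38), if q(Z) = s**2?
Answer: -50277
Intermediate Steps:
q(Z) = 64 (q(Z) = 8**2 = 64)
-50213 - q(-38) = -50213 - 1*64 = -50213 - 64 = -50277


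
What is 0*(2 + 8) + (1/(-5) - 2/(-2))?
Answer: 4/5 ≈ 0.80000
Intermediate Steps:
0*(2 + 8) + (1/(-5) - 2/(-2)) = 0*10 + (1*(-1/5) - 2*(-1/2)) = 0 + (-1/5 + 1) = 0 + 4/5 = 4/5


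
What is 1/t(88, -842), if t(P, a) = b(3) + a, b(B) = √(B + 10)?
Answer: -842/708951 - √13/708951 ≈ -0.0011928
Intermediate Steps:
b(B) = √(10 + B)
t(P, a) = a + √13 (t(P, a) = √(10 + 3) + a = √13 + a = a + √13)
1/t(88, -842) = 1/(-842 + √13)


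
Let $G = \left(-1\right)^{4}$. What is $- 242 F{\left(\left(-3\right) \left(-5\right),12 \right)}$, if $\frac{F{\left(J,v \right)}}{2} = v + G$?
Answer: $-6292$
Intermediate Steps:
$G = 1$
$F{\left(J,v \right)} = 2 + 2 v$ ($F{\left(J,v \right)} = 2 \left(v + 1\right) = 2 \left(1 + v\right) = 2 + 2 v$)
$- 242 F{\left(\left(-3\right) \left(-5\right),12 \right)} = - 242 \left(2 + 2 \cdot 12\right) = - 242 \left(2 + 24\right) = \left(-242\right) 26 = -6292$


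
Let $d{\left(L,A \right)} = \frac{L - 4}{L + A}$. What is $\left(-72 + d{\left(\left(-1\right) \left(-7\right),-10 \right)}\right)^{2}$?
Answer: $5329$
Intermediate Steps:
$d{\left(L,A \right)} = \frac{-4 + L}{A + L}$
$\left(-72 + d{\left(\left(-1\right) \left(-7\right),-10 \right)}\right)^{2} = \left(-72 + \frac{-4 - -7}{-10 - -7}\right)^{2} = \left(-72 + \frac{-4 + 7}{-10 + 7}\right)^{2} = \left(-72 + \frac{1}{-3} \cdot 3\right)^{2} = \left(-72 - 1\right)^{2} = \left(-73\right)^{2} = 5329$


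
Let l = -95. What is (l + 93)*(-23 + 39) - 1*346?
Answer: -378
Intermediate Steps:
(l + 93)*(-23 + 39) - 1*346 = (-95 + 93)*(-23 + 39) - 1*346 = -2*16 - 346 = -32 - 346 = -378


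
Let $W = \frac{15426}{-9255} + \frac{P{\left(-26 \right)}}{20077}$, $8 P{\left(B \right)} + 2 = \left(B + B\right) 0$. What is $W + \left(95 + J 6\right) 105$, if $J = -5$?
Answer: $\frac{1690482031679}{247750180} \approx 6823.3$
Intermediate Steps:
$P{\left(B \right)} = - \frac{1}{4}$ ($P{\left(B \right)} = - \frac{1}{4} + \frac{\left(B + B\right) 0}{8} = - \frac{1}{4} + \frac{2 B 0}{8} = - \frac{1}{4} + \frac{1}{8} \cdot 0 = - \frac{1}{4} + 0 = - \frac{1}{4}$)
$W = - \frac{412946821}{247750180}$ ($W = \frac{15426}{-9255} - \frac{1}{4 \cdot 20077} = 15426 \left(- \frac{1}{9255}\right) - \frac{1}{80308} = - \frac{5142}{3085} - \frac{1}{80308} = - \frac{412946821}{247750180} \approx -1.6668$)
$W + \left(95 + J 6\right) 105 = - \frac{412946821}{247750180} + \left(95 - 30\right) 105 = - \frac{412946821}{247750180} + 65 \cdot 105 = - \frac{412946821}{247750180} + 6825 = \frac{1690482031679}{247750180}$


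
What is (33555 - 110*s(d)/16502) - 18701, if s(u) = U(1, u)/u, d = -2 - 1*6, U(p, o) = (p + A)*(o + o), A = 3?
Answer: 122559914/8251 ≈ 14854.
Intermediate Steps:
U(p, o) = 2*o*(3 + p) (U(p, o) = (p + 3)*(o + o) = (3 + p)*(2*o) = 2*o*(3 + p))
d = -8 (d = -2 - 6 = -8)
s(u) = 8 (s(u) = (2*u*(3 + 1))/u = (2*u*4)/u = (8*u)/u = 8)
(33555 - 110*s(d)/16502) - 18701 = (33555 - 110*8/16502) - 18701 = (33555 - 880*1/16502) - 18701 = (33555 - 440/8251) - 18701 = 276861865/8251 - 18701 = 122559914/8251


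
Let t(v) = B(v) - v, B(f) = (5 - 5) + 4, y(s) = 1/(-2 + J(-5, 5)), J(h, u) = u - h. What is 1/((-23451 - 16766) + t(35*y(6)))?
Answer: -8/321739 ≈ -2.4865e-5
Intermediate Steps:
y(s) = ⅛ (y(s) = 1/(-2 + (5 - 1*(-5))) = 1/(-2 + (5 + 5)) = 1/(-2 + 10) = 1/8 = ⅛)
B(f) = 4 (B(f) = 0 + 4 = 4)
t(v) = 4 - v
1/((-23451 - 16766) + t(35*y(6))) = 1/((-23451 - 16766) + (4 - 35/8)) = 1/(-40217 + (4 - 1*35/8)) = 1/(-40217 + (4 - 35/8)) = 1/(-40217 - 3/8) = 1/(-321739/8) = -8/321739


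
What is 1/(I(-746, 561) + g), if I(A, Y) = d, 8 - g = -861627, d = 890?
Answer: 1/862525 ≈ 1.1594e-6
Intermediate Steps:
g = 861635 (g = 8 - 1*(-861627) = 8 + 861627 = 861635)
I(A, Y) = 890
1/(I(-746, 561) + g) = 1/(890 + 861635) = 1/862525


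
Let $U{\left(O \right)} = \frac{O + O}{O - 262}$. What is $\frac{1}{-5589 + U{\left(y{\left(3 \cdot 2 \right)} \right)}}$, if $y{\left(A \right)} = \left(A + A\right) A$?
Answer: $- \frac{95}{531027} \approx -0.0001789$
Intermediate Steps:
$y{\left(A \right)} = 2 A^{2}$ ($y{\left(A \right)} = 2 A A = 2 A^{2}$)
$U{\left(O \right)} = \frac{2 O}{-262 + O}$
$\frac{1}{-5589 + U{\left(y{\left(3 \cdot 2 \right)} \right)}} = \frac{1}{-5589 + \frac{2 \cdot 2 \left(3 \cdot 2\right)^{2}}{-262 + 2 \left(3 \cdot 2\right)^{2}}} = \frac{1}{-5589 + \frac{2 \cdot 2 \cdot 6^{2}}{-262 + 2 \cdot 6^{2}}} = \frac{1}{-5589 + \frac{2 \cdot 2 \cdot 36}{-262 + 2 \cdot 36}} = \frac{1}{-5589 + 2 \cdot 72 \frac{1}{-262 + 72}} = \frac{1}{-5589 + 2 \cdot 72 \frac{1}{-190}} = \frac{1}{-5589 + 2 \cdot 72 \left(- \frac{1}{190}\right)} = \frac{1}{-5589 - \frac{72}{95}} = \frac{1}{- \frac{531027}{95}} = - \frac{95}{531027}$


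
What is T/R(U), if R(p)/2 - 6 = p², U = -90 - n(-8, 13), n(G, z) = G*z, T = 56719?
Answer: 56719/404 ≈ 140.39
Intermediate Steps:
U = 14 (U = -90 - (-8)*13 = -90 - 1*(-104) = -90 + 104 = 14)
R(p) = 12 + 2*p²
T/R(U) = 56719/(12 + 2*14²) = 56719/(12 + 2*196) = 56719/(12 + 392) = 56719/404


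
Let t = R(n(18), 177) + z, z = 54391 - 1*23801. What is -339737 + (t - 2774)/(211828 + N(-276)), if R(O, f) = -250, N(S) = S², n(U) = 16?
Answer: -48922793691/144002 ≈ -3.3974e+5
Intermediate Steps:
z = 30590 (z = 54391 - 23801 = 30590)
t = 30340 (t = -250 + 30590 = 30340)
-339737 + (t - 2774)/(211828 + N(-276)) = -339737 + (30340 - 2774)/(211828 + (-276)²) = -339737 + 27566/(211828 + 76176) = -339737 + 27566/288004 = -339737 + 27566*(1/288004) = -339737 + 13783/144002 = -48922793691/144002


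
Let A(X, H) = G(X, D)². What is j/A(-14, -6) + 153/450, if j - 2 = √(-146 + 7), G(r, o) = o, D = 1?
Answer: 117/50 + I*√139 ≈ 2.34 + 11.79*I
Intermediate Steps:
A(X, H) = 1 (A(X, H) = 1² = 1)
j = 2 + I*√139 (j = 2 + √(-146 + 7) = 2 + √(-139) = 2 + I*√139 ≈ 2.0 + 11.79*I)
j/A(-14, -6) + 153/450 = (2 + I*√139)/1 + 153/450 = (2 + I*√139)*1 + 153*(1/450) = (2 + I*√139) + 17/50 = 117/50 + I*√139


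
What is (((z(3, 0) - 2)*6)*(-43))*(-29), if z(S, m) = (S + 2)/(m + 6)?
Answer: -8729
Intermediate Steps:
z(S, m) = (2 + S)/(6 + m)
(((z(3, 0) - 2)*6)*(-43))*(-29) = ((((2 + 3)/(6 + 0) - 2)*6)*(-43))*(-29) = (((5/6 - 2)*6)*(-43))*(-29) = (-7/6*6*(-43))*(-29) = -7*(-43)*(-29) = 301*(-29) = -8729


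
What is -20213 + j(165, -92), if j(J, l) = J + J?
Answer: -19883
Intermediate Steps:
j(J, l) = 2*J
-20213 + j(165, -92) = -20213 + 2*165 = -20213 + 330 = -19883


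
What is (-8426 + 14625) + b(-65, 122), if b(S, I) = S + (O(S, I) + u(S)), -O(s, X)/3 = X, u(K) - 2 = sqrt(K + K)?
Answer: 5770 + I*sqrt(130) ≈ 5770.0 + 11.402*I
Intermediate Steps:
u(K) = 2 + sqrt(2)*sqrt(K) (u(K) = 2 + sqrt(K + K) = 2 + sqrt(2*K) = 2 + sqrt(2)*sqrt(K))
O(s, X) = -3*X
b(S, I) = 2 + S - 3*I + sqrt(2)*sqrt(S) (b(S, I) = S + (-3*I + (2 + sqrt(2)*sqrt(S))) = S + (2 - 3*I + sqrt(2)*sqrt(S)) = 2 + S - 3*I + sqrt(2)*sqrt(S))
(-8426 + 14625) + b(-65, 122) = (-8426 + 14625) + (2 - 65 - 3*122 + sqrt(2)*sqrt(-65)) = 6199 + (2 - 65 - 366 + sqrt(2)*(I*sqrt(65))) = 6199 + (2 - 65 - 366 + I*sqrt(130)) = 6199 + (-429 + I*sqrt(130)) = 5770 + I*sqrt(130)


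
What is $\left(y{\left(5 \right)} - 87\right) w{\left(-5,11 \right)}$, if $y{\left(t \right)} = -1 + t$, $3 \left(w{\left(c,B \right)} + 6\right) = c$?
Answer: $\frac{1909}{3} \approx 636.33$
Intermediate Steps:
$w{\left(c,B \right)} = -6 + \frac{c}{3}$
$\left(y{\left(5 \right)} - 87\right) w{\left(-5,11 \right)} = \left(\left(-1 + 5\right) - 87\right) \left(-6 + \frac{1}{3} \left(-5\right)\right) = \left(4 - 87\right) \left(-6 - \frac{5}{3}\right) = \left(-83\right) \left(- \frac{23}{3}\right) = \frac{1909}{3}$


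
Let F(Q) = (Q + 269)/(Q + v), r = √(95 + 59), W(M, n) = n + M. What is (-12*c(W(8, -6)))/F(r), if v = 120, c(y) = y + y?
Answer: -514016/24069 - 2384*√154/24069 ≈ -22.585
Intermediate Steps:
W(M, n) = M + n
c(y) = 2*y
r = √154 ≈ 12.410
F(Q) = (269 + Q)/(120 + Q) (F(Q) = (Q + 269)/(Q + 120) = (269 + Q)/(120 + Q))
(-12*c(W(8, -6)))/F(r) = (-24*(8 - 6))/(((269 + √154)/(120 + √154))) = (-24*2)*((120 + √154)/(269 + √154)) = (-12*4)*((120 + √154)/(269 + √154)) = -48*(120 + √154)/(269 + √154)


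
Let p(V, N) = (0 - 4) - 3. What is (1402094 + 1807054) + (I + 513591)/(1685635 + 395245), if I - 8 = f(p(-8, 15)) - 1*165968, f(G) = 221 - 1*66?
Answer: 3338926119013/1040440 ≈ 3.2091e+6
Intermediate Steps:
p(V, N) = -7 (p(V, N) = -4 - 3 = -7)
f(G) = 155 (f(G) = 221 - 66 = 155)
I = -165805 (I = 8 + (155 - 1*165968) = 8 + (155 - 165968) = 8 - 165813 = -165805)
(1402094 + 1807054) + (I + 513591)/(1685635 + 395245) = (1402094 + 1807054) + (-165805 + 513591)/(1685635 + 395245) = 3209148 + 347786/2080880 = 3209148 + 347786*(1/2080880) = 3209148 + 173893/1040440 = 3338926119013/1040440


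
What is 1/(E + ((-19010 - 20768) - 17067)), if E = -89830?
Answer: -1/146675 ≈ -6.8178e-6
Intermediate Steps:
1/(E + ((-19010 - 20768) - 17067)) = 1/(-89830 + ((-19010 - 20768) - 17067)) = 1/(-89830 + (-39778 - 17067)) = 1/(-89830 - 56845) = 1/(-146675) = -1/146675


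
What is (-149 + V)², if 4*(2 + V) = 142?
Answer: 53361/4 ≈ 13340.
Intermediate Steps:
V = 67/2 (V = -2 + (¼)*142 = -2 + 71/2 = 67/2 ≈ 33.500)
(-149 + V)² = (-149 + 67/2)² = (-231/2)² = 53361/4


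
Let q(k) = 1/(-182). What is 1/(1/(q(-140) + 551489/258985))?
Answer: 100112013/47135270 ≈ 2.1239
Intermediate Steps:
q(k) = -1/182
1/(1/(q(-140) + 551489/258985)) = 1/(1/(-1/182 + 551489/258985)) = 1/(1/(100112013/47135270)) = 1/(47135270/100112013) = 100112013/47135270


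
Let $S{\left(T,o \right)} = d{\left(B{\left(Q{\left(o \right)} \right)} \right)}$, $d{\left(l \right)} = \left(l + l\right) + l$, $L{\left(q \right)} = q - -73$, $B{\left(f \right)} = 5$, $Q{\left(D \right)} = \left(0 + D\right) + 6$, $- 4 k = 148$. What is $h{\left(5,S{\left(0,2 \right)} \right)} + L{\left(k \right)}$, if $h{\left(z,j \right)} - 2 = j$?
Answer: $53$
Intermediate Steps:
$k = -37$ ($k = \left(- \frac{1}{4}\right) 148 = -37$)
$Q{\left(D \right)} = 6 + D$ ($Q{\left(D \right)} = D + 6 = 6 + D$)
$L{\left(q \right)} = 73 + q$ ($L{\left(q \right)} = q + 73 = 73 + q$)
$d{\left(l \right)} = 3 l$ ($d{\left(l \right)} = 2 l + l = 3 l$)
$S{\left(T,o \right)} = 15$ ($S{\left(T,o \right)} = 3 \cdot 5 = 15$)
$h{\left(z,j \right)} = 2 + j$
$h{\left(5,S{\left(0,2 \right)} \right)} + L{\left(k \right)} = \left(2 + 15\right) + \left(73 - 37\right) = 17 + 36 = 53$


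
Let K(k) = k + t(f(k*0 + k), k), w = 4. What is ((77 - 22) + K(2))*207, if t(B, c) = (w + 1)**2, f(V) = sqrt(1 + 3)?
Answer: 16974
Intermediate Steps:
f(V) = 2 (f(V) = sqrt(4) = 2)
t(B, c) = 25 (t(B, c) = (4 + 1)**2 = 5**2 = 25)
K(k) = 25 + k (K(k) = k + 25 = 25 + k)
((77 - 22) + K(2))*207 = ((77 - 22) + (25 + 2))*207 = (55 + 27)*207 = 82*207 = 16974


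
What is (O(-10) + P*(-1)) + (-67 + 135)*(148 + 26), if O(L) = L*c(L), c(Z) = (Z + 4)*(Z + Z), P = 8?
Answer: 10624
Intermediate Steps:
c(Z) = 2*Z*(4 + Z) (c(Z) = (4 + Z)*(2*Z) = 2*Z*(4 + Z))
O(L) = 2*L²*(4 + L) (O(L) = L*(2*L*(4 + L)) = 2*L²*(4 + L))
(O(-10) + P*(-1)) + (-67 + 135)*(148 + 26) = (2*(-10)²*(4 - 10) + 8*(-1)) + (-67 + 135)*(148 + 26) = (2*100*(-6) - 8) + 68*174 = (-1200 - 8) + 11832 = -1208 + 11832 = 10624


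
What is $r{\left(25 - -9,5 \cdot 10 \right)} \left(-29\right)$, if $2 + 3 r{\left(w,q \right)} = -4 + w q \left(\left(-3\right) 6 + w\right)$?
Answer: $- \frac{788626}{3} \approx -2.6288 \cdot 10^{5}$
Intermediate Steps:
$r{\left(w,q \right)} = -2 + \frac{q w \left(-18 + w\right)}{3}$ ($r{\left(w,q \right)} = - \frac{2}{3} + \frac{-4 + w q \left(\left(-3\right) 6 + w\right)}{3} = - \frac{2}{3} + \frac{-4 + q w \left(-18 + w\right)}{3} = - \frac{2}{3} + \left(- \frac{4}{3} + \frac{q w \left(-18 + w\right)}{3}\right) = -2 + \frac{q w \left(-18 + w\right)}{3}$)
$r{\left(25 - -9,5 \cdot 10 \right)} \left(-29\right) = \left(-2 - 6 \cdot 5 \cdot 10 \left(25 - -9\right) + \frac{5 \cdot 10 \left(25 - -9\right)^{2}}{3}\right) \left(-29\right) = \left(-2 - 300 \left(25 + 9\right) + \frac{1}{3} \cdot 50 \left(25 + 9\right)^{2}\right) \left(-29\right) = \left(-2 - 300 \cdot 34 + \frac{1}{3} \cdot 50 \cdot 34^{2}\right) \left(-29\right) = \left(-2 - 10200 + \frac{1}{3} \cdot 50 \cdot 1156\right) \left(-29\right) = \left(-2 - 10200 + \frac{57800}{3}\right) \left(-29\right) = \frac{27194}{3} \left(-29\right) = - \frac{788626}{3}$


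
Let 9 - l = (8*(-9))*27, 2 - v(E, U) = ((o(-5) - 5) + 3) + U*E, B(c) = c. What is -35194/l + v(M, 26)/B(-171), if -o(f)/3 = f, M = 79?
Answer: -24509/4123 ≈ -5.9445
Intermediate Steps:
o(f) = -3*f
v(E, U) = -11 - E*U (v(E, U) = 2 - (((-3*(-5) - 5) + 3) + U*E) = 2 - (((15 - 5) + 3) + E*U) = 2 - ((10 + 3) + E*U) = 2 - (13 + E*U) = 2 + (-13 - E*U) = -11 - E*U)
l = 1953 (l = 9 - 8*(-9)*27 = 9 - (-72)*27 = 9 - 1*(-1944) = 9 + 1944 = 1953)
-35194/l + v(M, 26)/B(-171) = -35194/1953 + (-11 - 1*79*26)/(-171) = -35194*1/1953 + (-11 - 2054)*(-1/171) = -35194/1953 - 2065*(-1/171) = -35194/1953 + 2065/171 = -24509/4123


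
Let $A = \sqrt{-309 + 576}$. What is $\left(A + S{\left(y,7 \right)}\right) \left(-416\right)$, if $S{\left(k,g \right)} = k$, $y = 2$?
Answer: $-832 - 416 \sqrt{267} \approx -7629.5$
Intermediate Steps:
$A = \sqrt{267} \approx 16.34$
$\left(A + S{\left(y,7 \right)}\right) \left(-416\right) = \left(\sqrt{267} + 2\right) \left(-416\right) = \left(2 + \sqrt{267}\right) \left(-416\right) = -832 - 416 \sqrt{267}$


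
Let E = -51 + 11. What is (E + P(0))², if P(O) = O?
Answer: 1600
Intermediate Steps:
E = -40
(E + P(0))² = (-40 + 0)² = (-40)² = 1600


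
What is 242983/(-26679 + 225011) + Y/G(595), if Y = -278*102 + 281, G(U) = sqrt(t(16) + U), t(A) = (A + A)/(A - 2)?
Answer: 242983/198332 - 28075*sqrt(29267)/4181 ≈ -1147.5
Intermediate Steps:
t(A) = 2*A/(-2 + A) (t(A) = (2*A)/(-2 + A) = 2*A/(-2 + A))
G(U) = sqrt(16/7 + U) (G(U) = sqrt(2*16/(-2 + 16) + U) = sqrt(2*16/14 + U) = sqrt(2*16*(1/14) + U) = sqrt(16/7 + U))
Y = -28075 (Y = -28356 + 281 = -28075)
242983/(-26679 + 225011) + Y/G(595) = 242983/(-26679 + 225011) - 28075*7/sqrt(112 + 49*595) = 242983/198332 - 28075*7/sqrt(112 + 29155) = 242983*(1/198332) - 28075*sqrt(29267)/4181 = 242983/198332 - 28075*sqrt(29267)/4181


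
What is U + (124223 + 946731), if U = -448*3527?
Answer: -509142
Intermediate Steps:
U = -1580096
U + (124223 + 946731) = -1580096 + (124223 + 946731) = -1580096 + 1070954 = -509142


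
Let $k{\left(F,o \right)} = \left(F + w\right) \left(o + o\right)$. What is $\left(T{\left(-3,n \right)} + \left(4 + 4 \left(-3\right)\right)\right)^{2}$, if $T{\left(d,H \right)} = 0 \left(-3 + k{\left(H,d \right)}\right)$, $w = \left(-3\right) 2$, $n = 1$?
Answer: $64$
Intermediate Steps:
$w = -6$
$k{\left(F,o \right)} = 2 o \left(-6 + F\right)$ ($k{\left(F,o \right)} = \left(F - 6\right) \left(o + o\right) = \left(-6 + F\right) 2 o = 2 o \left(-6 + F\right)$)
$T{\left(d,H \right)} = 0$ ($T{\left(d,H \right)} = 0 \left(-3 + 2 d \left(-6 + H\right)\right) = 0$)
$\left(T{\left(-3,n \right)} + \left(4 + 4 \left(-3\right)\right)\right)^{2} = \left(0 + \left(4 + 4 \left(-3\right)\right)\right)^{2} = \left(0 + \left(4 - 12\right)\right)^{2} = \left(0 - 8\right)^{2} = \left(-8\right)^{2} = 64$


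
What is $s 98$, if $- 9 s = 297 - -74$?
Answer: $- \frac{36358}{9} \approx -4039.8$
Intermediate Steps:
$s = - \frac{371}{9}$ ($s = - \frac{297 - -74}{9} = - \frac{297 + 74}{9} = \left(- \frac{1}{9}\right) 371 = - \frac{371}{9} \approx -41.222$)
$s 98 = \left(- \frac{371}{9}\right) 98 = - \frac{36358}{9}$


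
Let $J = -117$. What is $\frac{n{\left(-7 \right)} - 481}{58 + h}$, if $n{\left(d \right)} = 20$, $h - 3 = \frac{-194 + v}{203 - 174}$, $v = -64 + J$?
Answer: $- \frac{13369}{1394} \approx -9.5904$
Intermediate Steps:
$v = -181$ ($v = -64 - 117 = -181$)
$h = - \frac{288}{29}$ ($h = 3 + \frac{-194 - 181}{203 - 174} = 3 - \frac{375}{29} = - \frac{288}{29} \approx -9.931$)
$\frac{n{\left(-7 \right)} - 481}{58 + h} = \frac{20 - 481}{58 - \frac{288}{29}} = - \frac{461}{\frac{1394}{29}} = \left(-461\right) \frac{29}{1394} = - \frac{13369}{1394}$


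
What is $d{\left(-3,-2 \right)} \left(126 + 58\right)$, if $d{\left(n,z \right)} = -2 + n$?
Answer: $-920$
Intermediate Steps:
$d{\left(-3,-2 \right)} \left(126 + 58\right) = \left(-2 - 3\right) \left(126 + 58\right) = \left(-5\right) 184 = -920$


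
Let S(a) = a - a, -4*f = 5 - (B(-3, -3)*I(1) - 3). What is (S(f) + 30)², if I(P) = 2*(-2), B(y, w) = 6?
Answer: 900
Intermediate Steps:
I(P) = -4
f = -8 (f = -(5 - (6*(-4) - 3))/4 = -(5 - (-24 - 3))/4 = -(5 - 1*(-27))/4 = -(5 + 27)/4 = -¼*32 = -8)
S(a) = 0
(S(f) + 30)² = (0 + 30)² = 30² = 900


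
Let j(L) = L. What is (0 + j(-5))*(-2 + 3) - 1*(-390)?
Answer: 385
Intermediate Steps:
(0 + j(-5))*(-2 + 3) - 1*(-390) = (0 - 5)*(-2 + 3) - 1*(-390) = -5*1 + 390 = -5 + 390 = 385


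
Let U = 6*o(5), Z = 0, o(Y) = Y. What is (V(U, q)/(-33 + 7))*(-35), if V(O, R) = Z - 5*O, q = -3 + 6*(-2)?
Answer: -2625/13 ≈ -201.92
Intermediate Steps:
q = -15 (q = -3 - 12 = -15)
U = 30 (U = 6*5 = 30)
V(O, R) = -5*O (V(O, R) = 0 - 5*O = -5*O)
(V(U, q)/(-33 + 7))*(-35) = ((-5*30)/(-33 + 7))*(-35) = (-150/(-26))*(-35) = -1/26*(-150)*(-35) = (75/13)*(-35) = -2625/13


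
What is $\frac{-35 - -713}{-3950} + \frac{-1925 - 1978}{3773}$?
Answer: $- \frac{8987472}{7451675} \approx -1.2061$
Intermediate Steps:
$\frac{-35 - -713}{-3950} + \frac{-1925 - 1978}{3773} = \left(-35 + 713\right) \left(- \frac{1}{3950}\right) - \frac{3903}{3773} = 678 \left(- \frac{1}{3950}\right) - \frac{3903}{3773} = - \frac{339}{1975} - \frac{3903}{3773} = - \frac{8987472}{7451675}$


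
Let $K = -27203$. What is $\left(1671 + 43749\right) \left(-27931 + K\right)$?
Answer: $-2504186280$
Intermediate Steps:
$\left(1671 + 43749\right) \left(-27931 + K\right) = \left(1671 + 43749\right) \left(-27931 - 27203\right) = 45420 \left(-55134\right) = -2504186280$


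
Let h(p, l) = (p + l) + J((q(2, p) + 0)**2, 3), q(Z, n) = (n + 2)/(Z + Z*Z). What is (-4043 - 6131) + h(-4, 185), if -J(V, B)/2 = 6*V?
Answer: -29983/3 ≈ -9994.3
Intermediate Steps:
q(Z, n) = (2 + n)/(Z + Z**2)
J(V, B) = -12*V
h(p, l) = l + p - 12*(1/3 + p/6)**2 (h(p, l) = (p + l) - 12*((2 + p)/(2*(1 + 2)) + 0)**2 = (l + p) - 12*((1/2)*(2 + p)/3 + 0)**2 = (l + p) - 12*((1/2)*(1/3)*(2 + p) + 0)**2 = (l + p) - 12*((1/3 + p/6) + 0)**2 = (l + p) - 12*(1/3 + p/6)**2 = l + p - 12*(1/3 + p/6)**2)
(-4043 - 6131) + h(-4, 185) = (-4043 - 6131) + (185 - 4 - (2 - 4)**2/3) = -10174 + (185 - 4 - 1/3*(-2)**2) = -10174 + (185 - 4 - 1/3*4) = -10174 + (185 - 4 - 4/3) = -10174 + 539/3 = -29983/3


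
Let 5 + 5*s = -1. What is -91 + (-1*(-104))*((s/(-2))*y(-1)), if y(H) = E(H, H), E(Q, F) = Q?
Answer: -767/5 ≈ -153.40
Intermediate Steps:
s = -6/5 (s = -1 + (1/5)*(-1) = -1 - 1/5 = -6/5 ≈ -1.2000)
y(H) = H
-91 + (-1*(-104))*((s/(-2))*y(-1)) = -91 + (-1*(-104))*(-6/5/(-2)*(-1)) = -91 + 104*(-6/5*(-1/2)*(-1)) = -91 + 104*((3/5)*(-1)) = -91 + 104*(-3/5) = -91 - 312/5 = -767/5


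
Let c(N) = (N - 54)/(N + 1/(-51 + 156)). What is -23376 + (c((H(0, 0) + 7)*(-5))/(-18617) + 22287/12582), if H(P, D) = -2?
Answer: -2394469179153175/102440563776 ≈ -23374.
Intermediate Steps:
c(N) = (-54 + N)/(1/105 + N) (c(N) = (-54 + N)/(N + 1/105) = (-54 + N)/(1/105 + N))
-23376 + (c((H(0, 0) + 7)*(-5))/(-18617) + 22287/12582) = -23376 + ((105*(-54 + (-2 + 7)*(-5))/(1 + 105*((-2 + 7)*(-5))))/(-18617) + 22287/12582) = -23376 + ((105*(-54 + 5*(-5))/(1 + 105*(5*(-5))))*(-1/18617) + 22287*(1/12582)) = -23376 + ((105*(-54 - 25)/(1 + 105*(-25)))*(-1/18617) + 7429/4194) = -23376 + ((105*(-79)/(1 - 2625))*(-1/18617) + 7429/4194) = -23376 + ((105*(-79)/(-2624))*(-1/18617) + 7429/4194) = -23376 + ((105*(-1/2624)*(-79))*(-1/18617) + 7429/4194) = -23376 + ((8295/2624)*(-1/18617) + 7429/4194) = -23376 + (-8295/48851008 + 7429/4194) = -23376 + 181439674601/102440563776 = -2394469179153175/102440563776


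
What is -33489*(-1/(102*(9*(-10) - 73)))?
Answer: -11163/5542 ≈ -2.0143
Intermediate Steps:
-33489*(-1/(102*(9*(-10) - 73))) = -33489*(-1/(102*(-90 - 73))) = -33489/((-102*(-163))) = -33489/16626 = -33489*1/16626 = -11163/5542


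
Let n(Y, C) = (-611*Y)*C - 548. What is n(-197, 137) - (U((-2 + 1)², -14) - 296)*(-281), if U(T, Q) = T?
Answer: 16406836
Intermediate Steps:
n(Y, C) = -548 - 611*C*Y (n(Y, C) = -611*C*Y - 548 = -548 - 611*C*Y)
n(-197, 137) - (U((-2 + 1)², -14) - 296)*(-281) = (-548 - 611*137*(-197)) - ((-2 + 1)² - 296)*(-281) = (-548 + 16490279) - ((-1)² - 296)*(-281) = 16489731 - (1 - 296)*(-281) = 16489731 - (-295)*(-281) = 16489731 - 1*82895 = 16489731 - 82895 = 16406836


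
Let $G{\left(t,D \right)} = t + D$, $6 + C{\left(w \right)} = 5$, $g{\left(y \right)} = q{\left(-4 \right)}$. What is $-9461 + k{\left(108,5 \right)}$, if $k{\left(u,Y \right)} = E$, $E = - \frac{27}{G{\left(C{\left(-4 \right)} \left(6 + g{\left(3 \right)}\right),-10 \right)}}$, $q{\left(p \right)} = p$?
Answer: $- \frac{37835}{4} \approx -9458.8$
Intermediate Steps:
$g{\left(y \right)} = -4$
$C{\left(w \right)} = -1$ ($C{\left(w \right)} = -6 + 5 = -1$)
$G{\left(t,D \right)} = D + t$
$E = \frac{9}{4}$ ($E = - \frac{27}{-10 - \left(6 - 4\right)} = - \frac{27}{-10 - 2} = - \frac{27}{-12} = \left(-27\right) \left(- \frac{1}{12}\right) = \frac{9}{4} \approx 2.25$)
$k{\left(u,Y \right)} = \frac{9}{4}$
$-9461 + k{\left(108,5 \right)} = -9461 + \frac{9}{4} = - \frac{37835}{4}$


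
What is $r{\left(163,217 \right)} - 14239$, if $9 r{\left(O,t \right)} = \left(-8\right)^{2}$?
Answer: $- \frac{128087}{9} \approx -14232.0$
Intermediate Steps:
$r{\left(O,t \right)} = \frac{64}{9}$ ($r{\left(O,t \right)} = \frac{\left(-8\right)^{2}}{9} = \frac{1}{9} \cdot 64 = \frac{64}{9}$)
$r{\left(163,217 \right)} - 14239 = \frac{64}{9} - 14239 = - \frac{128087}{9}$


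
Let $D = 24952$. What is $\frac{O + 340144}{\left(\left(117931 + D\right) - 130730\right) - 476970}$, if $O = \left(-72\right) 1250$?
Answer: $- \frac{250144}{464817} \approx -0.53816$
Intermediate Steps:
$O = -90000$
$\frac{O + 340144}{\left(\left(117931 + D\right) - 130730\right) - 476970} = \frac{-90000 + 340144}{\left(\left(117931 + 24952\right) - 130730\right) - 476970} = \frac{250144}{\left(142883 - 130730\right) - 476970} = \frac{250144}{12153 - 476970} = \frac{250144}{-464817} = 250144 \left(- \frac{1}{464817}\right) = - \frac{250144}{464817}$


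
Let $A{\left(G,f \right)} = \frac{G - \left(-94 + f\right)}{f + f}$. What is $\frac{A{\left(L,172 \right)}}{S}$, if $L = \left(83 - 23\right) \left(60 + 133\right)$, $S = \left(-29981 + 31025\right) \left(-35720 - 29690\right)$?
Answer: $- \frac{639}{1305060320} \approx -4.8963 \cdot 10^{-7}$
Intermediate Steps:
$S = -68288040$ ($S = 1044 \left(-65410\right) = -68288040$)
$L = 11580$ ($L = 60 \cdot 193 = 11580$)
$A{\left(G,f \right)} = \frac{94 + G - f}{2 f}$
$\frac{A{\left(L,172 \right)}}{S} = \frac{\frac{1}{2} \cdot \frac{1}{172} \left(94 + 11580 - 172\right)}{-68288040} = \frac{1}{2} \cdot \frac{1}{172} \left(94 + 11580 - 172\right) \left(- \frac{1}{68288040}\right) = \frac{1}{2} \cdot \frac{1}{172} \cdot 11502 \left(- \frac{1}{68288040}\right) = \frac{5751}{172} \left(- \frac{1}{68288040}\right) = - \frac{639}{1305060320}$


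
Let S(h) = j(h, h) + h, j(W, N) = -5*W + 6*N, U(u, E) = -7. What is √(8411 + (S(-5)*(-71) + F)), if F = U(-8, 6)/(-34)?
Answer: 7*√215186/34 ≈ 95.505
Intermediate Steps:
S(h) = 2*h (S(h) = (-5*h + 6*h) + h = h + h = 2*h)
F = 7/34 (F = -7/(-34) = -7*(-1/34) = 7/34 ≈ 0.20588)
√(8411 + (S(-5)*(-71) + F)) = √(8411 + ((2*(-5))*(-71) + 7/34)) = √(8411 + (-10*(-71) + 7/34)) = √(8411 + (710 + 7/34)) = √(8411 + 24147/34) = √(310121/34) = 7*√215186/34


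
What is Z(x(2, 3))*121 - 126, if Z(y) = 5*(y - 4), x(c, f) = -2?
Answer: -3756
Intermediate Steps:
Z(y) = -20 + 5*y (Z(y) = 5*(-4 + y) = -20 + 5*y)
Z(x(2, 3))*121 - 126 = (-20 + 5*(-2))*121 - 126 = (-20 - 10)*121 - 126 = -30*121 - 126 = -3630 - 126 = -3756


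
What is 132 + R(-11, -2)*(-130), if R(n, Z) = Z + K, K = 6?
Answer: -388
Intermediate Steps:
R(n, Z) = 6 + Z (R(n, Z) = Z + 6 = 6 + Z)
132 + R(-11, -2)*(-130) = 132 + (6 - 2)*(-130) = 132 + 4*(-130) = 132 - 520 = -388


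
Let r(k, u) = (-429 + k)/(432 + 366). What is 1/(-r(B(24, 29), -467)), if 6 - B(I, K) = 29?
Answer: 399/226 ≈ 1.7655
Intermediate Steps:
B(I, K) = -23 (B(I, K) = 6 - 1*29 = 6 - 29 = -23)
r(k, u) = -143/266 + k/798 (r(k, u) = (-429 + k)/798 = (-429 + k)*(1/798) = -143/266 + k/798)
1/(-r(B(24, 29), -467)) = 1/(-(-143/266 + (1/798)*(-23))) = 1/(-(-143/266 - 23/798)) = 1/(-1*(-226/399)) = 1/(226/399) = 399/226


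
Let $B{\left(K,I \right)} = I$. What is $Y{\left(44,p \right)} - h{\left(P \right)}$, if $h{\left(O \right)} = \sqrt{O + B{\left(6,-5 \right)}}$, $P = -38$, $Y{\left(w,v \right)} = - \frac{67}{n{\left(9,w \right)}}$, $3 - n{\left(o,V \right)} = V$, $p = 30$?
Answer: $\frac{67}{41} - i \sqrt{43} \approx 1.6341 - 6.5574 i$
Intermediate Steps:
$n{\left(o,V \right)} = 3 - V$
$Y{\left(w,v \right)} = - \frac{67}{3 - w}$
$h{\left(O \right)} = \sqrt{-5 + O}$ ($h{\left(O \right)} = \sqrt{O - 5} = \sqrt{-5 + O}$)
$Y{\left(44,p \right)} - h{\left(P \right)} = \frac{67}{-3 + 44} - \sqrt{-5 - 38} = \frac{67}{41} - \sqrt{-43} = 67 \cdot \frac{1}{41} - i \sqrt{43} = \frac{67}{41} - i \sqrt{43}$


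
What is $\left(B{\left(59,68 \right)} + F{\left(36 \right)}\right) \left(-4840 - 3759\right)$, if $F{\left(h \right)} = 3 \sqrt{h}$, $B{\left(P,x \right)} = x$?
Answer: $-739514$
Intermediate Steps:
$\left(B{\left(59,68 \right)} + F{\left(36 \right)}\right) \left(-4840 - 3759\right) = \left(68 + 3 \sqrt{36}\right) \left(-4840 - 3759\right) = \left(68 + 3 \cdot 6\right) \left(-8599\right) = \left(68 + 18\right) \left(-8599\right) = 86 \left(-8599\right) = -739514$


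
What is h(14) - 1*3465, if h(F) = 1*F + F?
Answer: -3437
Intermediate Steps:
h(F) = 2*F (h(F) = F + F = 2*F)
h(14) - 1*3465 = 2*14 - 1*3465 = 28 - 3465 = -3437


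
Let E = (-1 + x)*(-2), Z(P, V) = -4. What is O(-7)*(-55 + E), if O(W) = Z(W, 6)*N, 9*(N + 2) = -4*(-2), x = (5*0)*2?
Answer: -2120/9 ≈ -235.56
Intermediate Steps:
x = 0 (x = 0*2 = 0)
N = -10/9 (N = -2 + (-4*(-2))/9 = -2 + (⅑)*8 = -2 + 8/9 = -10/9 ≈ -1.1111)
O(W) = 40/9 (O(W) = -4*(-10/9) = 40/9)
E = 2 (E = (-1 + 0)*(-2) = -1*(-2) = 2)
O(-7)*(-55 + E) = 40*(-55 + 2)/9 = (40/9)*(-53) = -2120/9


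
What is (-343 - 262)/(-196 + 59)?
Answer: 605/137 ≈ 4.4161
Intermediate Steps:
(-343 - 262)/(-196 + 59) = -605/(-137) = -605*(-1/137) = 605/137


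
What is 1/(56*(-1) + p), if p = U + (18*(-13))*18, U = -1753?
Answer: -1/6021 ≈ -0.00016609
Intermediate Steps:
p = -5965 (p = -1753 + (18*(-13))*18 = -1753 - 234*18 = -1753 - 4212 = -5965)
1/(56*(-1) + p) = 1/(56*(-1) - 5965) = 1/(-56 - 5965) = 1/(-6021) = -1/6021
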